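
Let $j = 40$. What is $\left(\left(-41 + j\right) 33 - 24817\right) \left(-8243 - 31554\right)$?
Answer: $988955450$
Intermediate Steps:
$\left(\left(-41 + j\right) 33 - 24817\right) \left(-8243 - 31554\right) = \left(\left(-41 + 40\right) 33 - 24817\right) \left(-8243 - 31554\right) = \left(\left(-1\right) 33 - 24817\right) \left(-39797\right) = \left(-33 - 24817\right) \left(-39797\right) = \left(-24850\right) \left(-39797\right) = 988955450$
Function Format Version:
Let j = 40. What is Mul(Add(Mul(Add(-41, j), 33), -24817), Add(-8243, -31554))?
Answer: 988955450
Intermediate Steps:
Mul(Add(Mul(Add(-41, j), 33), -24817), Add(-8243, -31554)) = Mul(Add(Mul(Add(-41, 40), 33), -24817), Add(-8243, -31554)) = Mul(Add(Mul(-1, 33), -24817), -39797) = Mul(Add(-33, -24817), -39797) = Mul(-24850, -39797) = 988955450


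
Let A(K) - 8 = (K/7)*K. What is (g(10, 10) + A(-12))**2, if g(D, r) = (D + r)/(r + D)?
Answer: 42849/49 ≈ 874.47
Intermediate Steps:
g(D, r) = 1 (g(D, r) = (D + r)/(D + r) = 1)
A(K) = 8 + K**2/7 (A(K) = 8 + (K/7)*K = 8 + K**2/7)
(g(10, 10) + A(-12))**2 = (1 + (8 + (1/7)*(-12)**2))**2 = (1 + (8 + (1/7)*144))**2 = (1 + (8 + 144/7))**2 = (1 + 200/7)**2 = (207/7)**2 = 42849/49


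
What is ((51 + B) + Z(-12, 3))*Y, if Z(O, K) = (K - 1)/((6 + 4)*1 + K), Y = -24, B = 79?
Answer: -40608/13 ≈ -3123.7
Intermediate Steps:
Z(O, K) = (-1 + K)/(10 + K) (Z(O, K) = (-1 + K)/(10*1 + K) = (-1 + K)/(10 + K))
((51 + B) + Z(-12, 3))*Y = ((51 + 79) + (-1 + 3)/(10 + 3))*(-24) = (130 + 2/13)*(-24) = (1692/13)*(-24) = -40608/13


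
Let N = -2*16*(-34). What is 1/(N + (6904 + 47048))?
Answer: 1/55040 ≈ 1.8169e-5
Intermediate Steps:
N = 1088 (N = -32*(-34) = 1088)
1/(N + (6904 + 47048)) = 1/(1088 + (6904 + 47048)) = 1/(1088 + 53952) = 1/55040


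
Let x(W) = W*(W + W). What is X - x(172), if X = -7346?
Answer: -66514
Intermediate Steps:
x(W) = 2*W² (x(W) = W*(2*W) = 2*W²)
X - x(172) = -7346 - 2*172² = -7346 - 2*29584 = -7346 - 1*59168 = -7346 - 59168 = -66514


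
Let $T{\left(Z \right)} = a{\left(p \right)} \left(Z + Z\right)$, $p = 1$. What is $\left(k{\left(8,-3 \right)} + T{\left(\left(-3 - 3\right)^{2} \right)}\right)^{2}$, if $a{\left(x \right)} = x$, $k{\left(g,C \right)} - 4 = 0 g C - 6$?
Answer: $4900$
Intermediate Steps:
$k{\left(g,C \right)} = -2$ ($k{\left(g,C \right)} = 4 + \left(0 g C - 6\right) = 4 - \left(6 + 0 C\right) = 4 + \left(0 - 6\right) = 4 - 6 = -2$)
$T{\left(Z \right)} = 2 Z$ ($T{\left(Z \right)} = 1 \left(Z + Z\right) = 1 \cdot 2 Z = 2 Z$)
$\left(k{\left(8,-3 \right)} + T{\left(\left(-3 - 3\right)^{2} \right)}\right)^{2} = \left(-2 + 2 \left(-3 - 3\right)^{2}\right)^{2} = \left(-2 + 2 \left(-6\right)^{2}\right)^{2} = \left(-2 + 2 \cdot 36\right)^{2} = \left(-2 + 72\right)^{2} = 70^{2} = 4900$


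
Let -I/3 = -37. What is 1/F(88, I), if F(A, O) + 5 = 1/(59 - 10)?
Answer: -49/244 ≈ -0.20082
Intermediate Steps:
I = 111 (I = -3*(-37) = 111)
F(A, O) = -244/49 (F(A, O) = -5 + 1/(59 - 10) = -5 + 1/49 = -244/49)
1/F(88, I) = 1/(-244/49) = -49/244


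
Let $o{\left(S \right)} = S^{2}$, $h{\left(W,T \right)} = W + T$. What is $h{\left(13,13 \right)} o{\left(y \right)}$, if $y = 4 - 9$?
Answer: $650$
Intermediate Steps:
$h{\left(W,T \right)} = T + W$
$y = -5$
$h{\left(13,13 \right)} o{\left(y \right)} = \left(13 + 13\right) \left(-5\right)^{2} = 26 \cdot 25 = 650$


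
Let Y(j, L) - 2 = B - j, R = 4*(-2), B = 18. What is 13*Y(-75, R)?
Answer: 1235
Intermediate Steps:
R = -8
Y(j, L) = 20 - j (Y(j, L) = 2 + (18 - j) = 20 - j)
13*Y(-75, R) = 13*(20 - 1*(-75)) = 13*(20 + 75) = 13*95 = 1235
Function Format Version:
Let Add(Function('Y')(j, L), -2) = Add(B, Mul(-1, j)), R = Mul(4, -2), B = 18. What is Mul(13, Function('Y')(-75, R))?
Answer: 1235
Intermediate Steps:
R = -8
Function('Y')(j, L) = Add(20, Mul(-1, j)) (Function('Y')(j, L) = Add(2, Add(18, Mul(-1, j))) = Add(20, Mul(-1, j)))
Mul(13, Function('Y')(-75, R)) = Mul(13, Add(20, Mul(-1, -75))) = Mul(13, Add(20, 75)) = Mul(13, 95) = 1235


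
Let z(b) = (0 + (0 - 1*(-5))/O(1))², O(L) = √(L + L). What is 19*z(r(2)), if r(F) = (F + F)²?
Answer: 475/2 ≈ 237.50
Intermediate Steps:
r(F) = 4*F² (r(F) = (2*F)² = 4*F²)
O(L) = √2*√L (O(L) = √(2*L) = √2*√L)
z(b) = 25/2 (z(b) = (0 + (0 - 1*(-5))/((√2*√1)))² = (0 + (0 + 5)/((√2*1)))² = (0 + 5/(√2))² = (0 + 5*(√2/2))² = (0 + 5*√2/2)² = (5*√2/2)² = 25/2)
19*z(r(2)) = 19*(25/2) = 475/2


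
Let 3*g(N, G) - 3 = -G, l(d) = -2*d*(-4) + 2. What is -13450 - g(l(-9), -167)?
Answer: -40520/3 ≈ -13507.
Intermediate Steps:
l(d) = 2 + 8*d (l(d) = 8*d + 2 = 2 + 8*d)
g(N, G) = 1 - G/3 (g(N, G) = 1 + (-G)/3 = 1 - G/3)
-13450 - g(l(-9), -167) = -13450 - (1 - 1/3*(-167)) = -13450 - (1 + 167/3) = -13450 - 1*170/3 = -13450 - 170/3 = -40520/3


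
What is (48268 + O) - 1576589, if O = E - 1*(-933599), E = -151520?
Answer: -746242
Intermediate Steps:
O = 782079 (O = -151520 - 1*(-933599) = -151520 + 933599 = 782079)
(48268 + O) - 1576589 = (48268 + 782079) - 1576589 = 830347 - 1576589 = -746242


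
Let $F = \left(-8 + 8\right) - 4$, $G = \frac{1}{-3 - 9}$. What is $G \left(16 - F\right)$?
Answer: $- \frac{5}{3} \approx -1.6667$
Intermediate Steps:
$G = - \frac{1}{12}$ ($G = \frac{1}{-3 - 9} = \frac{1}{-12} = - \frac{1}{12} \approx -0.083333$)
$F = -4$ ($F = 0 - 4 = -4$)
$G \left(16 - F\right) = - \frac{16 - -4}{12} = - \frac{16 + 4}{12} = \left(- \frac{1}{12}\right) 20 = - \frac{5}{3}$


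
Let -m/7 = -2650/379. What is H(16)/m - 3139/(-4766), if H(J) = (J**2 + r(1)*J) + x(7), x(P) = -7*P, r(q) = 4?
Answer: 136934886/22102325 ≈ 6.1955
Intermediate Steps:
m = 18550/379 (m = -(-18550)/379 = -7*(-2650/379) = 18550/379 ≈ 48.945)
H(J) = -49 + J**2 + 4*J (H(J) = (J**2 + 4*J) - 7*7 = (J**2 + 4*J) - 49 = -49 + J**2 + 4*J)
H(16)/m - 3139/(-4766) = (-49 + 16**2 + 4*16)/(18550/379) - 3139/(-4766) = (-49 + 256 + 64)*(379/18550) - 3139*(-1/4766) = 271*(379/18550) + 3139/4766 = 102709/18550 + 3139/4766 = 136934886/22102325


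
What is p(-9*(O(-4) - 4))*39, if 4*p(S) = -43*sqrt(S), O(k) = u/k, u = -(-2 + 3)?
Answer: -5031*sqrt(15)/8 ≈ -2435.6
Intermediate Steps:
u = -1 (u = -1*1 = -1)
O(k) = -1/k
p(S) = -43*sqrt(S)/4 (p(S) = (-43*sqrt(S))/4 = -43*sqrt(S)/4)
p(-9*(O(-4) - 4))*39 = -43*3*sqrt(15)/2/4*39 = -129*sqrt(15)/8*39 = -5031*sqrt(15)/8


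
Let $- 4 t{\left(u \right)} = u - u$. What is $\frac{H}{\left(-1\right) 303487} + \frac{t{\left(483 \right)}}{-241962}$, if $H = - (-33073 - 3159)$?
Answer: $- \frac{36232}{303487} \approx -0.11939$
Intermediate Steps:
$t{\left(u \right)} = 0$ ($t{\left(u \right)} = - \frac{u - u}{4} = \left(- \frac{1}{4}\right) 0 = 0$)
$H = 36232$ ($H = \left(-1\right) \left(-36232\right) = 36232$)
$\frac{H}{\left(-1\right) 303487} + \frac{t{\left(483 \right)}}{-241962} = \frac{36232}{\left(-1\right) 303487} + \frac{0}{-241962} = \frac{36232}{-303487} + 0 \left(- \frac{1}{241962}\right) = 36232 \left(- \frac{1}{303487}\right) + 0 = - \frac{36232}{303487} + 0 = - \frac{36232}{303487}$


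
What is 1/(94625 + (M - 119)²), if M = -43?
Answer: 1/120869 ≈ 8.2734e-6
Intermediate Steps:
1/(94625 + (M - 119)²) = 1/(94625 + (-43 - 119)²) = 1/(94625 + (-162)²) = 1/(94625 + 26244) = 1/120869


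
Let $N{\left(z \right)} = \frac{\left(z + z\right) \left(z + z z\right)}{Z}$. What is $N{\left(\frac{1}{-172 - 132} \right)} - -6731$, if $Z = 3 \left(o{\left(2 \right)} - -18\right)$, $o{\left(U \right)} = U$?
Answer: $\frac{1891038371941}{280944640} \approx 6731.0$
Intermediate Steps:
$Z = 60$ ($Z = 3 \left(2 - -18\right) = 3 \left(2 + 18\right) = 3 \cdot 20 = 60$)
$N{\left(z \right)} = \frac{z \left(z + z^{2}\right)}{30}$ ($N{\left(z \right)} = \frac{\left(z + z\right) \left(z + z z\right)}{60} = 2 z \left(z + z^{2}\right) \frac{1}{60} = \frac{z \left(z + z^{2}\right)}{30}$)
$N{\left(\frac{1}{-172 - 132} \right)} - -6731 = \frac{\left(\frac{1}{-172 - 132}\right)^{2} \left(1 + \frac{1}{-172 - 132}\right)}{30} - -6731 = \frac{\left(\frac{1}{-304}\right)^{2} \left(1 + \frac{1}{-304}\right)}{30} + 6731 = \frac{\left(- \frac{1}{304}\right)^{2} \left(1 - \frac{1}{304}\right)}{30} + 6731 = \frac{1}{30} \cdot \frac{1}{92416} \cdot \frac{303}{304} + 6731 = \frac{101}{280944640} + 6731 = \frac{1891038371941}{280944640}$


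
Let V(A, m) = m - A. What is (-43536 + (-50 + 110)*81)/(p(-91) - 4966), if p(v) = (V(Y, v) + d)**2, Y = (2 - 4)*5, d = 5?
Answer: -6446/135 ≈ -47.748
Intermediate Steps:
Y = -10 (Y = -2*5 = -10)
p(v) = (15 + v)**2 (p(v) = ((v - 1*(-10)) + 5)**2 = ((v + 10) + 5)**2 = ((10 + v) + 5)**2 = (15 + v)**2)
(-43536 + (-50 + 110)*81)/(p(-91) - 4966) = (-43536 + (-50 + 110)*81)/((15 - 91)**2 - 4966) = (-43536 + 60*81)/((-76)**2 - 4966) = (-43536 + 4860)/(5776 - 4966) = -38676/810 = -38676*1/810 = -6446/135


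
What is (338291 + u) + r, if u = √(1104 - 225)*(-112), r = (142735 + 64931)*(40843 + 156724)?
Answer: 41028286913 - 112*√879 ≈ 4.1028e+10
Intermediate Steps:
r = 41027948622 (r = 207666*197567 = 41027948622)
u = -112*√879 (u = √879*(-112) = -112*√879 ≈ -3320.6)
(338291 + u) + r = (338291 - 112*√879) + 41027948622 = 41028286913 - 112*√879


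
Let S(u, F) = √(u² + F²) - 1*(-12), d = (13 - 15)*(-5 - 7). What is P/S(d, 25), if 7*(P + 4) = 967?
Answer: -11268/7399 + 939*√1201/7399 ≈ 2.8752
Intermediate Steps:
P = 939/7 (P = -4 + (⅐)*967 = -4 + 967/7 = 939/7 ≈ 134.14)
d = 24 (d = -2*(-12) = 24)
S(u, F) = 12 + √(F² + u²) (S(u, F) = √(F² + u²) + 12 = 12 + √(F² + u²))
P/S(d, 25) = 939/(7*(12 + √(25² + 24²))) = 939/(7*(12 + √(625 + 576))) = 939/(7*(12 + √1201))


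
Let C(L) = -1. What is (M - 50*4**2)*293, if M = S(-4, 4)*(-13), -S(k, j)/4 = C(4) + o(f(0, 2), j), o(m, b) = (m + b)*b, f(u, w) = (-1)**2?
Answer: 55084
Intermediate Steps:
f(u, w) = 1
o(m, b) = b*(b + m) (o(m, b) = (b + m)*b = b*(b + m))
S(k, j) = 4 - 4*j*(1 + j) (S(k, j) = -4*(-1 + j*(j + 1)) = -4*(-1 + j*(1 + j)) = 4 - 4*j*(1 + j))
M = 988 (M = (4 - 4*4*(1 + 4))*(-13) = (4 - 4*4*5)*(-13) = (4 - 80)*(-13) = -76*(-13) = 988)
(M - 50*4**2)*293 = (988 - 50*4**2)*293 = (988 - 50*16)*293 = (988 - 800)*293 = 188*293 = 55084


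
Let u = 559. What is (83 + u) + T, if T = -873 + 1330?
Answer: 1099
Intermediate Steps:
T = 457
(83 + u) + T = (83 + 559) + 457 = 642 + 457 = 1099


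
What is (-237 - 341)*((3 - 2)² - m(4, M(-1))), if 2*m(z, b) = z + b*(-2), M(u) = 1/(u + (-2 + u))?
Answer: 1445/2 ≈ 722.50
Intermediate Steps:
M(u) = 1/(-2 + 2*u)
m(z, b) = z/2 - b (m(z, b) = (z + b*(-2))/2 = (z - 2*b)/2 = z/2 - b)
(-237 - 341)*((3 - 2)² - m(4, M(-1))) = (-237 - 341)*((3 - 2)² - ((½)*4 - 1/(2*(-1 - 1)))) = -578*(1² - (2 - 1/(2*(-2)))) = -578*(1 - (2 - (-1)/(2*2))) = -578*(1 - (2 - 1*(-¼))) = -578*(1 - (2 + ¼)) = -578*(1 - 1*9/4) = -578*(1 - 9/4) = -578*(-5/4) = 1445/2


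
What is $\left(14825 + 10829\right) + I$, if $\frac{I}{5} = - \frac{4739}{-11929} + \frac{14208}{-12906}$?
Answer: $\frac{658172872051}{25659279} \approx 25650.0$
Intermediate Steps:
$I = - \frac{90271415}{25659279}$ ($I = 5 \left(- \frac{4739}{-11929} + \frac{14208}{-12906}\right) = 5 \left(\left(-4739\right) \left(- \frac{1}{11929}\right) + 14208 \left(- \frac{1}{12906}\right)\right) = 5 \left(\frac{4739}{11929} - \frac{2368}{2151}\right) = 5 \left(- \frac{18054283}{25659279}\right) = - \frac{90271415}{25659279} \approx -3.5181$)
$\left(14825 + 10829\right) + I = \left(14825 + 10829\right) - \frac{90271415}{25659279} = 25654 - \frac{90271415}{25659279} = \frac{658172872051}{25659279}$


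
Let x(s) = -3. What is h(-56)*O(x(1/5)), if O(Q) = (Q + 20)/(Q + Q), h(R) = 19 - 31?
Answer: 34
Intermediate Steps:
h(R) = -12
O(Q) = (20 + Q)/(2*Q) (O(Q) = (20 + Q)/((2*Q)) = (20 + Q)*(1/(2*Q)) = (20 + Q)/(2*Q))
h(-56)*O(x(1/5)) = -6*(20 - 3)/(-3) = -6*(-1)*17/3 = -12*(-17/6) = 34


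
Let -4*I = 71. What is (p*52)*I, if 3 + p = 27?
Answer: -22152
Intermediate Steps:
p = 24 (p = -3 + 27 = 24)
I = -71/4 (I = -¼*71 = -71/4 ≈ -17.750)
(p*52)*I = (24*52)*(-71/4) = 1248*(-71/4) = -22152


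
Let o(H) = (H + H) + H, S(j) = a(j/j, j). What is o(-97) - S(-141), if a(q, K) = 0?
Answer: -291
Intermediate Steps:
S(j) = 0
o(H) = 3*H (o(H) = 2*H + H = 3*H)
o(-97) - S(-141) = 3*(-97) - 1*0 = -291 + 0 = -291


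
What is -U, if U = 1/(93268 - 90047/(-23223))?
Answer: -23223/2166052811 ≈ -1.0721e-5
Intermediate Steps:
U = 23223/2166052811 (U = 1/(93268 - 90047*(-1/23223)) = 1/(93268 + 90047/23223) = 1/(2166052811/23223) = 23223/2166052811 ≈ 1.0721e-5)
-U = -1*23223/2166052811 = -23223/2166052811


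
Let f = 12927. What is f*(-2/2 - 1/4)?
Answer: -64635/4 ≈ -16159.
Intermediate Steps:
f*(-2/2 - 1/4) = 12927*(-2/2 - 1/4) = 12927*(-2*½ - 1*¼) = 12927*(-1 - ¼) = 12927*(-5/4) = -64635/4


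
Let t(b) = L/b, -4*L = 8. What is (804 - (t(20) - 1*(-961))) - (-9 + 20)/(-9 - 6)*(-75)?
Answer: -2119/10 ≈ -211.90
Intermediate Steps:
L = -2 (L = -¼*8 = -2)
t(b) = -2/b
(804 - (t(20) - 1*(-961))) - (-9 + 20)/(-9 - 6)*(-75) = (804 - (-2/20 - 1*(-961))) - (-9 + 20)/(-9 - 6)*(-75) = (804 - (-2*1/20 + 961)) - 11/(-15)*(-75) = (804 - (-⅒ + 961)) - 11*(-1/15)*(-75) = (804 - 1*9609/10) - (-11)*(-75)/15 = (804 - 9609/10) - 1*55 = -1569/10 - 55 = -2119/10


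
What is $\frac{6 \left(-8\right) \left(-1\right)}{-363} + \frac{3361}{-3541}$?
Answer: $- \frac{463337}{428461} \approx -1.0814$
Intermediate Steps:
$\frac{6 \left(-8\right) \left(-1\right)}{-363} + \frac{3361}{-3541} = \left(-48\right) \left(-1\right) \left(- \frac{1}{363}\right) + 3361 \left(- \frac{1}{3541}\right) = 48 \left(- \frac{1}{363}\right) - \frac{3361}{3541} = - \frac{16}{121} - \frac{3361}{3541} = - \frac{463337}{428461}$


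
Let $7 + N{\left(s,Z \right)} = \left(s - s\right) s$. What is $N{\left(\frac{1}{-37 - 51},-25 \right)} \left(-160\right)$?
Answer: $1120$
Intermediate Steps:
$N{\left(s,Z \right)} = -7$ ($N{\left(s,Z \right)} = -7 + \left(s - s\right) s = -7 + 0 s = -7 + 0 = -7$)
$N{\left(\frac{1}{-37 - 51},-25 \right)} \left(-160\right) = \left(-7\right) \left(-160\right) = 1120$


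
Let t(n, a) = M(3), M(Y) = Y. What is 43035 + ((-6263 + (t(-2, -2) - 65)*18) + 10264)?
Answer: 45920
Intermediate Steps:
t(n, a) = 3
43035 + ((-6263 + (t(-2, -2) - 65)*18) + 10264) = 43035 + ((-6263 + (3 - 65)*18) + 10264) = 43035 + ((-6263 - 62*18) + 10264) = 43035 + ((-6263 - 1116) + 10264) = 43035 + (-7379 + 10264) = 43035 + 2885 = 45920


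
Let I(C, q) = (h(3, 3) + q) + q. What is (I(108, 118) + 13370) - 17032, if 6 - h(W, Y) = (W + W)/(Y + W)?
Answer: -3421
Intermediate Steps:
h(W, Y) = 6 - 2*W/(W + Y) (h(W, Y) = 6 - (W + W)/(Y + W) = 6 - 2*W/(W + Y))
I(C, q) = 5 + 2*q (I(C, q) = (2*(2*3 + 3*3)/(3 + 3) + q) + q = (2*(6 + 9)/6 + q) + q = (2*(⅙)*15 + q) + q = (5 + q) + q = 5 + 2*q)
(I(108, 118) + 13370) - 17032 = ((5 + 2*118) + 13370) - 17032 = ((5 + 236) + 13370) - 17032 = (241 + 13370) - 17032 = 13611 - 17032 = -3421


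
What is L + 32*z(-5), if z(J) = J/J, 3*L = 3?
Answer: 33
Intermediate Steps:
L = 1 (L = (1/3)*3 = 1)
z(J) = 1
L + 32*z(-5) = 1 + 32*1 = 1 + 32 = 33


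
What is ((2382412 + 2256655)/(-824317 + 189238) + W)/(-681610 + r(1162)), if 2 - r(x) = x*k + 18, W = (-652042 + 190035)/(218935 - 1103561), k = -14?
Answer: 3810428340389/373803045024482532 ≈ 1.0194e-5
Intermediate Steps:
W = 462007/884626 (W = -462007/(-884626) = -462007*(-1/884626) = 462007/884626 ≈ 0.52226)
r(x) = -16 + 14*x (r(x) = 2 - (x*(-14) + 18) = 2 - (-14*x + 18) = 2 - (18 - 14*x) = 2 + (-18 + 14*x) = -16 + 14*x)
((2382412 + 2256655)/(-824317 + 189238) + W)/(-681610 + r(1162)) = ((2382412 + 2256655)/(-824317 + 189238) + 462007/884626)/(-681610 + (-16 + 14*1162)) = (4639067/(-635079) + 462007/884626)/(-681610 + (-16 + 16268)) = (4639067*(-1/635079) + 462007/884626)/(-681610 + 16252) = (-4639067/635079 + 462007/884626)/(-665358) = -3810428340389/561807395454*(-1/665358) = 3810428340389/373803045024482532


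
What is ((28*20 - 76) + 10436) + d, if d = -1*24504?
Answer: -13584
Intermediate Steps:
d = -24504
((28*20 - 76) + 10436) + d = ((28*20 - 76) + 10436) - 24504 = ((560 - 76) + 10436) - 24504 = (484 + 10436) - 24504 = 10920 - 24504 = -13584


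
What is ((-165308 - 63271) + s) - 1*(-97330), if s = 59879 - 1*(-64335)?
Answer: -7035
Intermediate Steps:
s = 124214 (s = 59879 + 64335 = 124214)
((-165308 - 63271) + s) - 1*(-97330) = ((-165308 - 63271) + 124214) - 1*(-97330) = (-228579 + 124214) + 97330 = -104365 + 97330 = -7035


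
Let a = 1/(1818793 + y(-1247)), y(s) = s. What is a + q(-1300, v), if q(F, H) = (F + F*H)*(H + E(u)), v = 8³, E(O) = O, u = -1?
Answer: -619394049401399/1817546 ≈ -3.4079e+8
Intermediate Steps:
v = 512
q(F, H) = (-1 + H)*(F + F*H) (q(F, H) = (F + F*H)*(H - 1) = (F + F*H)*(-1 + H) = (-1 + H)*(F + F*H))
a = 1/1817546 (a = 1/(1818793 - 1247) = 1/1817546 ≈ 5.5019e-7)
a + q(-1300, v) = 1/1817546 - 1300*(-1 + 512²) = 1/1817546 - 1300*(-1 + 262144) = 1/1817546 - 1300*262143 = 1/1817546 - 340785900 = -619394049401399/1817546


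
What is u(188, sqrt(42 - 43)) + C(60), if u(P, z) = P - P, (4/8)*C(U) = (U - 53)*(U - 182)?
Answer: -1708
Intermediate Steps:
C(U) = 2*(-182 + U)*(-53 + U) (C(U) = 2*((U - 53)*(U - 182)) = 2*((-53 + U)*(-182 + U)) = 2*((-182 + U)*(-53 + U)) = 2*(-182 + U)*(-53 + U))
u(P, z) = 0
u(188, sqrt(42 - 43)) + C(60) = 0 + (19292 - 470*60 + 2*60**2) = 0 + (19292 - 28200 + 2*3600) = 0 + (19292 - 28200 + 7200) = 0 - 1708 = -1708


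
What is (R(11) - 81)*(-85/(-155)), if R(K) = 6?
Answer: -1275/31 ≈ -41.129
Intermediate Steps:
(R(11) - 81)*(-85/(-155)) = (6 - 81)*(-85/(-155)) = -(-6375)*(-1)/155 = -75*17/31 = -1275/31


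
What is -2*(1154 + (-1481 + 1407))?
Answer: -2160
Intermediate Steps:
-2*(1154 + (-1481 + 1407)) = -2*(1154 - 74) = -2*1080 = -2160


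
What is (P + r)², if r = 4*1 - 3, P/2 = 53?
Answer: 11449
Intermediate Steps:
P = 106 (P = 2*53 = 106)
r = 1 (r = 4 - 3 = 1)
(P + r)² = (106 + 1)² = 107² = 11449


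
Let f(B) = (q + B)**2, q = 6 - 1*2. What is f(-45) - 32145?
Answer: -30464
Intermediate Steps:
q = 4 (q = 6 - 2 = 4)
f(B) = (4 + B)**2
f(-45) - 32145 = (4 - 45)**2 - 32145 = (-41)**2 - 32145 = 1681 - 32145 = -30464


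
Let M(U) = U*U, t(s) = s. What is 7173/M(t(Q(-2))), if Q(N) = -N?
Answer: 7173/4 ≈ 1793.3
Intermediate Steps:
M(U) = U**2
7173/M(t(Q(-2))) = 7173/((-1*(-2))**2) = 7173/(2**2) = 7173/4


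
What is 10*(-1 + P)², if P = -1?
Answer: 40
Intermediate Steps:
10*(-1 + P)² = 10*(-1 - 1)² = 10*(-2)² = 10*4 = 40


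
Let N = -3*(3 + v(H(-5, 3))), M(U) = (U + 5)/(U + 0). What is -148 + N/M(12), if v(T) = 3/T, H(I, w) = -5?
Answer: -13012/85 ≈ -153.08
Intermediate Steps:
M(U) = (5 + U)/U
N = -36/5 (N = -3*(3 + 3/(-5)) = -3*(3 + 3*(-1/5)) = -3*(3 - 3/5) = -3*12/5 = -36/5 ≈ -7.2000)
-148 + N/M(12) = -148 - 36*12/(5 + 12)/5 = -148 - 36/(5*((1/12)*17)) = -148 - 36/(5*17/12) = -148 - 36/5*12/17 = -148 - 432/85 = -13012/85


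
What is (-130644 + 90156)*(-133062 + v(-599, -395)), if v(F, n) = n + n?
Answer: 5419399776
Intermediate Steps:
v(F, n) = 2*n
(-130644 + 90156)*(-133062 + v(-599, -395)) = (-130644 + 90156)*(-133062 + 2*(-395)) = -40488*(-133062 - 790) = -40488*(-133852) = 5419399776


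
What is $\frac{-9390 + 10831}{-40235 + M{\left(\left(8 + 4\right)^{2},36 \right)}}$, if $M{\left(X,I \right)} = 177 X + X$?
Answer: $- \frac{1441}{14603} \approx -0.098678$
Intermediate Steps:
$M{\left(X,I \right)} = 178 X$
$\frac{-9390 + 10831}{-40235 + M{\left(\left(8 + 4\right)^{2},36 \right)}} = \frac{-9390 + 10831}{-40235 + 178 \left(8 + 4\right)^{2}} = \frac{1441}{-40235 + 178 \cdot 12^{2}} = \frac{1441}{-40235 + 178 \cdot 144} = \frac{1441}{-40235 + 25632} = \frac{1441}{-14603} = 1441 \left(- \frac{1}{14603}\right) = - \frac{1441}{14603}$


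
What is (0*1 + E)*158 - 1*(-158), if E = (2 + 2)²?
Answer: 2686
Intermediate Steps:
E = 16 (E = 4² = 16)
(0*1 + E)*158 - 1*(-158) = (0*1 + 16)*158 - 1*(-158) = (0 + 16)*158 + 158 = 16*158 + 158 = 2528 + 158 = 2686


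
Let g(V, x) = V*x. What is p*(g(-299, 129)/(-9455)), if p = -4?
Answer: -154284/9455 ≈ -16.318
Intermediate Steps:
p*(g(-299, 129)/(-9455)) = -4*(-299*129)/(-9455) = -(-154284)*(-1)/9455 = -4*38571/9455 = -154284/9455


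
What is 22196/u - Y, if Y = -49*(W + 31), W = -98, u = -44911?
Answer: -147465009/44911 ≈ -3283.5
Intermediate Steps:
Y = 3283 (Y = -49*(-98 + 31) = -49*(-67) = 3283)
22196/u - Y = 22196/(-44911) - 1*3283 = 22196*(-1/44911) - 3283 = -22196/44911 - 3283 = -147465009/44911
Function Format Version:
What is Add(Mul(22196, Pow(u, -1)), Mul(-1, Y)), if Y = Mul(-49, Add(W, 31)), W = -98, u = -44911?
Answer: Rational(-147465009, 44911) ≈ -3283.5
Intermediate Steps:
Y = 3283 (Y = Mul(-49, Add(-98, 31)) = Mul(-49, -67) = 3283)
Add(Mul(22196, Pow(u, -1)), Mul(-1, Y)) = Add(Mul(22196, Pow(-44911, -1)), Mul(-1, 3283)) = Add(Mul(22196, Rational(-1, 44911)), -3283) = Add(Rational(-22196, 44911), -3283) = Rational(-147465009, 44911)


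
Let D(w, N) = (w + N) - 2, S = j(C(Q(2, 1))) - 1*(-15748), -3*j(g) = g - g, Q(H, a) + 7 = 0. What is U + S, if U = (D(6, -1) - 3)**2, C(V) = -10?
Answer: 15748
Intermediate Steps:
Q(H, a) = -7 (Q(H, a) = -7 + 0 = -7)
j(g) = 0 (j(g) = -(g - g)/3 = -1/3*0 = 0)
S = 15748 (S = 0 - 1*(-15748) = 0 + 15748 = 15748)
D(w, N) = -2 + N + w (D(w, N) = (N + w) - 2 = -2 + N + w)
U = 0 (U = ((-2 - 1 + 6) - 3)**2 = (3 - 3)**2 = 0**2 = 0)
U + S = 0 + 15748 = 15748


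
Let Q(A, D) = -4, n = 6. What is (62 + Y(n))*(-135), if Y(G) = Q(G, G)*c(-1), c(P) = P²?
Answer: -7830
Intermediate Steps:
Y(G) = -4 (Y(G) = -4*(-1)² = -4*1 = -4)
(62 + Y(n))*(-135) = (62 - 4)*(-135) = 58*(-135) = -7830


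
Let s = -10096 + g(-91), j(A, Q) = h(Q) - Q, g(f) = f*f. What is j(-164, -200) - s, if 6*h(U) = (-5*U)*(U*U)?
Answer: 20006045/3 ≈ 6.6687e+6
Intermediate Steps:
h(U) = -5*U**3/6 (h(U) = ((-5*U)*(U*U))/6 = ((-5*U)*U**2)/6 = (-5*U**3)/6 = -5*U**3/6)
g(f) = f**2
j(A, Q) = -Q - 5*Q**3/6 (j(A, Q) = -5*Q**3/6 - Q = -Q - 5*Q**3/6)
s = -1815 (s = -10096 + (-91)**2 = -10096 + 8281 = -1815)
j(-164, -200) - s = (-1*(-200) - 5/6*(-200)**3) - 1*(-1815) = (200 - 5/6*(-8000000)) + 1815 = (200 + 20000000/3) + 1815 = 20000600/3 + 1815 = 20006045/3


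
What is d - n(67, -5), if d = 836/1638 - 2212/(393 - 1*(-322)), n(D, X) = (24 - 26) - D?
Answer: 2991739/45045 ≈ 66.417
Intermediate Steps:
n(D, X) = -2 - D
d = -116366/45045 (d = 836*(1/1638) - 2212/(393 + 322) = 418/819 - 2212/715 = -116366/45045 ≈ -2.5833)
d - n(67, -5) = -116366/45045 - (-2 - 1*67) = -116366/45045 - (-2 - 67) = -116366/45045 - 1*(-69) = -116366/45045 + 69 = 2991739/45045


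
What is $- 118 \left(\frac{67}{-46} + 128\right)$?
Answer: $- \frac{343439}{23} \approx -14932.0$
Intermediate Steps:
$- 118 \left(\frac{67}{-46} + 128\right) = - 118 \left(67 \left(- \frac{1}{46}\right) + 128\right) = - 118 \left(- \frac{67}{46} + 128\right) = \left(-118\right) \frac{5821}{46} = - \frac{343439}{23}$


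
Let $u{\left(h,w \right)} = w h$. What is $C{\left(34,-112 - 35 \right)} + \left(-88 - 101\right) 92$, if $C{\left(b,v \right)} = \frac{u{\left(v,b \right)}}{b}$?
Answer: $-17535$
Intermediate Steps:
$u{\left(h,w \right)} = h w$
$C{\left(b,v \right)} = v$ ($C{\left(b,v \right)} = \frac{v b}{b} = \frac{b v}{b} = v$)
$C{\left(34,-112 - 35 \right)} + \left(-88 - 101\right) 92 = \left(-112 - 35\right) + \left(-88 - 101\right) 92 = \left(-112 - 35\right) - 17388 = -147 - 17388 = -17535$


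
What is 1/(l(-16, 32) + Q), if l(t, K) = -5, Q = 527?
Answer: 1/522 ≈ 0.0019157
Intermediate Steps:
1/(l(-16, 32) + Q) = 1/(-5 + 527) = 1/522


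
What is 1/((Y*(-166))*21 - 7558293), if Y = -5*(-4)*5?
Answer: -1/7906893 ≈ -1.2647e-7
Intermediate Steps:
Y = 100 (Y = 20*5 = 100)
1/((Y*(-166))*21 - 7558293) = 1/((100*(-166))*21 - 7558293) = 1/(-16600*21 - 7558293) = 1/(-348600 - 7558293) = 1/(-7906893) = -1/7906893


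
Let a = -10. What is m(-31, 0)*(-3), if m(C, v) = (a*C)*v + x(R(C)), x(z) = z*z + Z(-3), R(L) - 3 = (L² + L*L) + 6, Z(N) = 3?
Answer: -11186292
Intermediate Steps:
R(L) = 9 + 2*L² (R(L) = 3 + ((L² + L*L) + 6) = 3 + ((L² + L²) + 6) = 3 + (2*L² + 6) = 3 + (6 + 2*L²) = 9 + 2*L²)
x(z) = 3 + z² (x(z) = z*z + 3 = z² + 3 = 3 + z²)
m(C, v) = 3 + (9 + 2*C²)² - 10*C*v (m(C, v) = (-10*C)*v + (3 + (9 + 2*C²)²) = -10*C*v + (3 + (9 + 2*C²)²) = 3 + (9 + 2*C²)² - 10*C*v)
m(-31, 0)*(-3) = (3 + (9 + 2*(-31)²)² - 10*(-31)*0)*(-3) = (3 + (9 + 2*961)² + 0)*(-3) = (3 + (9 + 1922)² + 0)*(-3) = (3 + 1931² + 0)*(-3) = (3 + 3728761 + 0)*(-3) = 3728764*(-3) = -11186292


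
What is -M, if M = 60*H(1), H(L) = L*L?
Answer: -60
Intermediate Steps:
H(L) = L²
M = 60 (M = 60*1² = 60*1 = 60)
-M = -1*60 = -60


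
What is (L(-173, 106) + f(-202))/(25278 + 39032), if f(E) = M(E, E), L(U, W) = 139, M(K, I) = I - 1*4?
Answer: -67/64310 ≈ -0.0010418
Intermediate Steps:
M(K, I) = -4 + I (M(K, I) = I - 4 = -4 + I)
f(E) = -4 + E
(L(-173, 106) + f(-202))/(25278 + 39032) = (139 + (-4 - 202))/(25278 + 39032) = (139 - 206)/64310 = -67*1/64310 = -67/64310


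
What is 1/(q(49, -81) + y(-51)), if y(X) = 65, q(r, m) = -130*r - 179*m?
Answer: 1/8194 ≈ 0.00012204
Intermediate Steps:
q(r, m) = -179*m - 130*r
1/(q(49, -81) + y(-51)) = 1/((-179*(-81) - 130*49) + 65) = 1/((14499 - 6370) + 65) = 1/(8129 + 65) = 1/8194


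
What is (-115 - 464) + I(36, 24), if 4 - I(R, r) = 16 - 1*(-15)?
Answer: -606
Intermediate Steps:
I(R, r) = -27 (I(R, r) = 4 - (16 - 1*(-15)) = 4 - (16 + 15) = 4 - 1*31 = 4 - 31 = -27)
(-115 - 464) + I(36, 24) = (-115 - 464) - 27 = -579 - 27 = -606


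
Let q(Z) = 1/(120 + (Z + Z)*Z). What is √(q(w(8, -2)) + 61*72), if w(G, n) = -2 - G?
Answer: √7027205/40 ≈ 66.272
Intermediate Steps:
q(Z) = 1/(120 + 2*Z²) (q(Z) = 1/(120 + (2*Z)*Z) = 1/(120 + 2*Z²))
√(q(w(8, -2)) + 61*72) = √(1/(2*(60 + (-2 - 1*8)²)) + 61*72) = √(1/(2*(60 + (-2 - 8)²)) + 4392) = √(1/(2*(60 + (-10)²)) + 4392) = √(1/(2*(60 + 100)) + 4392) = √((½)/160 + 4392) = √((½)*(1/160) + 4392) = √(1/320 + 4392) = √(1405441/320) = √7027205/40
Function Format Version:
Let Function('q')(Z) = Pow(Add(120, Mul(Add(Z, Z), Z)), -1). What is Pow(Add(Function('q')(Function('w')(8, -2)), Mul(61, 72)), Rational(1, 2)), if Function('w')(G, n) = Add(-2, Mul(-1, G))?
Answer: Mul(Rational(1, 40), Pow(7027205, Rational(1, 2))) ≈ 66.272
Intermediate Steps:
Function('q')(Z) = Pow(Add(120, Mul(2, Pow(Z, 2))), -1) (Function('q')(Z) = Pow(Add(120, Mul(Mul(2, Z), Z)), -1) = Pow(Add(120, Mul(2, Pow(Z, 2))), -1))
Pow(Add(Function('q')(Function('w')(8, -2)), Mul(61, 72)), Rational(1, 2)) = Pow(Add(Mul(Rational(1, 2), Pow(Add(60, Pow(Add(-2, Mul(-1, 8)), 2)), -1)), Mul(61, 72)), Rational(1, 2)) = Pow(Add(Mul(Rational(1, 2), Pow(Add(60, Pow(Add(-2, -8), 2)), -1)), 4392), Rational(1, 2)) = Pow(Add(Mul(Rational(1, 2), Pow(Add(60, Pow(-10, 2)), -1)), 4392), Rational(1, 2)) = Pow(Add(Mul(Rational(1, 2), Pow(Add(60, 100), -1)), 4392), Rational(1, 2)) = Pow(Add(Mul(Rational(1, 2), Pow(160, -1)), 4392), Rational(1, 2)) = Pow(Add(Mul(Rational(1, 2), Rational(1, 160)), 4392), Rational(1, 2)) = Pow(Add(Rational(1, 320), 4392), Rational(1, 2)) = Pow(Rational(1405441, 320), Rational(1, 2)) = Mul(Rational(1, 40), Pow(7027205, Rational(1, 2)))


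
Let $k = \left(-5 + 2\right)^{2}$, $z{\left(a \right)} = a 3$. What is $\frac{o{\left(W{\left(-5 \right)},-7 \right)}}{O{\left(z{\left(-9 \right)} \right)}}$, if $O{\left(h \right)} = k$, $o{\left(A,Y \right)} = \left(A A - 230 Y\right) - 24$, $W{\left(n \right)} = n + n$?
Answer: $\frac{562}{3} \approx 187.33$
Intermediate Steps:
$z{\left(a \right)} = 3 a$
$W{\left(n \right)} = 2 n$
$o{\left(A,Y \right)} = -24 + A^{2} - 230 Y$ ($o{\left(A,Y \right)} = \left(A^{2} - 230 Y\right) - 24 = -24 + A^{2} - 230 Y$)
$k = 9$ ($k = \left(-3\right)^{2} = 9$)
$O{\left(h \right)} = 9$
$\frac{o{\left(W{\left(-5 \right)},-7 \right)}}{O{\left(z{\left(-9 \right)} \right)}} = \frac{-24 + \left(2 \left(-5\right)\right)^{2} - -1610}{9} = \left(-24 + \left(-10\right)^{2} + 1610\right) \frac{1}{9} = \left(-24 + 100 + 1610\right) \frac{1}{9} = 1686 \cdot \frac{1}{9} = \frac{562}{3}$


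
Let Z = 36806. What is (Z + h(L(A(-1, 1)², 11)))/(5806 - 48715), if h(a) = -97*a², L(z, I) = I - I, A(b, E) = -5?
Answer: -36806/42909 ≈ -0.85777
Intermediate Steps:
L(z, I) = 0
(Z + h(L(A(-1, 1)², 11)))/(5806 - 48715) = (36806 - 97*0²)/(5806 - 48715) = (36806 - 97*0)/(-42909) = (36806 + 0)*(-1/42909) = 36806*(-1/42909) = -36806/42909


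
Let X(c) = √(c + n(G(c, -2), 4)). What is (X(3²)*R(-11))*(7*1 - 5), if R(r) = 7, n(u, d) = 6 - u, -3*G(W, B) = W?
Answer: 42*√2 ≈ 59.397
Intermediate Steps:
G(W, B) = -W/3
X(c) = √(6 + 4*c/3) (X(c) = √(c + (6 - (-1)*c/3)) = √(c + (6 + c/3)) = √(6 + 4*c/3))
(X(3²)*R(-11))*(7*1 - 5) = ((√(54 + 12*3²)/3)*7)*(7*1 - 5) = ((√(54 + 12*9)/3)*7)*(7 - 5) = ((√(54 + 108)/3)*7)*2 = ((√162/3)*7)*2 = (((9*√2)/3)*7)*2 = ((3*√2)*7)*2 = (21*√2)*2 = 42*√2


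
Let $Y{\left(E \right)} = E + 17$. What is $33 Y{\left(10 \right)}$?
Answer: $891$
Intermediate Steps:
$Y{\left(E \right)} = 17 + E$
$33 Y{\left(10 \right)} = 33 \left(17 + 10\right) = 33 \cdot 27 = 891$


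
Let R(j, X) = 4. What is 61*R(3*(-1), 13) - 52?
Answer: 192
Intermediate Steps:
61*R(3*(-1), 13) - 52 = 61*4 - 52 = 244 - 52 = 192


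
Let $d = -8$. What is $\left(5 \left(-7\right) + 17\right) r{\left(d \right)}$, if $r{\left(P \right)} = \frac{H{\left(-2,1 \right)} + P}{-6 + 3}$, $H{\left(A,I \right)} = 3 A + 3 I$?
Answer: $-66$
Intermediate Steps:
$r{\left(P \right)} = 1 - \frac{P}{3}$ ($r{\left(P \right)} = \frac{\left(3 \left(-2\right) + 3 \cdot 1\right) + P}{-6 + 3} = \frac{\left(-6 + 3\right) + P}{-3} = \left(-3 + P\right) \left(- \frac{1}{3}\right) = 1 - \frac{P}{3}$)
$\left(5 \left(-7\right) + 17\right) r{\left(d \right)} = \left(5 \left(-7\right) + 17\right) \left(1 - - \frac{8}{3}\right) = \left(-35 + 17\right) \left(1 + \frac{8}{3}\right) = \left(-18\right) \frac{11}{3} = -66$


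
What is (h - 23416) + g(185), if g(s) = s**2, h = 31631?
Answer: 42440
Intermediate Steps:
(h - 23416) + g(185) = (31631 - 23416) + 185**2 = 8215 + 34225 = 42440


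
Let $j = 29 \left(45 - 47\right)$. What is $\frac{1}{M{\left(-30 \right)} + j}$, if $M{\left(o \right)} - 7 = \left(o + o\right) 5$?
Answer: $- \frac{1}{351} \approx -0.002849$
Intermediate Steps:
$M{\left(o \right)} = 7 + 10 o$ ($M{\left(o \right)} = 7 + \left(o + o\right) 5 = 7 + 2 o 5 = 7 + 10 o$)
$j = -58$ ($j = 29 \left(-2\right) = -58$)
$\frac{1}{M{\left(-30 \right)} + j} = \frac{1}{\left(7 + 10 \left(-30\right)\right) - 58} = \frac{1}{\left(7 - 300\right) - 58} = \frac{1}{-293 - 58} = \frac{1}{-351} = - \frac{1}{351}$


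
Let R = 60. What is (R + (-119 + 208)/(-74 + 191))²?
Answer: 50537881/13689 ≈ 3691.9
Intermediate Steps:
(R + (-119 + 208)/(-74 + 191))² = (60 + (-119 + 208)/(-74 + 191))² = (60 + 89/117)² = (7109/117)² = 50537881/13689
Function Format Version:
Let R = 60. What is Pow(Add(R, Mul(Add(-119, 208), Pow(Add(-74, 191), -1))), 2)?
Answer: Rational(50537881, 13689) ≈ 3691.9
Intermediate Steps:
Pow(Add(R, Mul(Add(-119, 208), Pow(Add(-74, 191), -1))), 2) = Pow(Add(60, Mul(Add(-119, 208), Pow(Add(-74, 191), -1))), 2) = Pow(Add(60, Mul(89, Pow(117, -1))), 2) = Pow(Add(60, Mul(89, Rational(1, 117))), 2) = Pow(Add(60, Rational(89, 117)), 2) = Pow(Rational(7109, 117), 2) = Rational(50537881, 13689)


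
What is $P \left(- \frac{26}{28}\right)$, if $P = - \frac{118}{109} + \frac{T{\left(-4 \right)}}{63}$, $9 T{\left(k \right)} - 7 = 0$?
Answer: $\frac{122837}{123606} \approx 0.99378$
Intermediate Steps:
$T{\left(k \right)} = \frac{7}{9}$ ($T{\left(k \right)} = \frac{7}{9} + \frac{1}{9} \cdot 0 = \frac{7}{9} + 0 = \frac{7}{9}$)
$P = - \frac{9449}{8829}$ ($P = - \frac{118}{109} + \frac{7}{9 \cdot 63} = \left(-118\right) \frac{1}{109} + \frac{7}{9} \cdot \frac{1}{63} = - \frac{118}{109} + \frac{1}{81} = - \frac{9449}{8829} \approx -1.0702$)
$P \left(- \frac{26}{28}\right) = - \frac{9449 \left(- \frac{26}{28}\right)}{8829} = - \frac{9449 \left(\left(-26\right) \frac{1}{28}\right)}{8829} = \left(- \frac{9449}{8829}\right) \left(- \frac{13}{14}\right) = \frac{122837}{123606}$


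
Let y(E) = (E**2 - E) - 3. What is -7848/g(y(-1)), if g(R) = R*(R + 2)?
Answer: 7848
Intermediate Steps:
y(E) = -3 + E**2 - E
g(R) = R*(2 + R)
-7848/g(y(-1)) = -7848*1/((2 + (-3 + (-1)**2 - 1*(-1)))*(-3 + (-1)**2 - 1*(-1))) = -7848*1/((2 + (-3 + 1 + 1))*(-3 + 1 + 1)) = -7848*(-1/(2 - 1)) = -7848/((-1*1)) = -7848/(-1) = -7848*(-1) = 7848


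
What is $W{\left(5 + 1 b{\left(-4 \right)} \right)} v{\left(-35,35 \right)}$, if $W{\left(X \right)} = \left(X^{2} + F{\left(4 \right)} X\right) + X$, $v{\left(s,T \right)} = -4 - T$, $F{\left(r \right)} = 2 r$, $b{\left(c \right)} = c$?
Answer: $-390$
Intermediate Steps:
$W{\left(X \right)} = X^{2} + 9 X$ ($W{\left(X \right)} = \left(X^{2} + 2 \cdot 4 X\right) + X = \left(X^{2} + 8 X\right) + X = X^{2} + 9 X$)
$W{\left(5 + 1 b{\left(-4 \right)} \right)} v{\left(-35,35 \right)} = \left(5 + 1 \left(-4\right)\right) \left(9 + \left(5 + 1 \left(-4\right)\right)\right) \left(-4 - 35\right) = \left(5 - 4\right) \left(9 + \left(5 - 4\right)\right) \left(-4 - 35\right) = 1 \left(9 + 1\right) \left(-39\right) = 1 \cdot 10 \left(-39\right) = 10 \left(-39\right) = -390$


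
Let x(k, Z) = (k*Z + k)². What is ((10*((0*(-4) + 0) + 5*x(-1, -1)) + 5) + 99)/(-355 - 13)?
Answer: -13/46 ≈ -0.28261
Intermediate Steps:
x(k, Z) = (k + Z*k)² (x(k, Z) = (Z*k + k)² = (k + Z*k)²)
((10*((0*(-4) + 0) + 5*x(-1, -1)) + 5) + 99)/(-355 - 13) = ((10*((0*(-4) + 0) + 5*((-1)²*(1 - 1)²)) + 5) + 99)/(-355 - 13) = ((10*((0 + 0) + 5*(1*0²)) + 5) + 99)/(-368) = ((10*(0 + 5*(1*0)) + 5) + 99)*(-1/368) = ((10*(0 + 5*0) + 5) + 99)*(-1/368) = ((10*(0 + 0) + 5) + 99)*(-1/368) = ((10*0 + 5) + 99)*(-1/368) = ((0 + 5) + 99)*(-1/368) = (5 + 99)*(-1/368) = 104*(-1/368) = -13/46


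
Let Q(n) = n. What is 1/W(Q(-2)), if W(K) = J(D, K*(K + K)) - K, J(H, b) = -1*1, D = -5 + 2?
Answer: 1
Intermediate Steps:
D = -3
J(H, b) = -1
W(K) = -1 - K
1/W(Q(-2)) = 1/(-1 - 1*(-2)) = 1/(-1 + 2) = 1/1 = 1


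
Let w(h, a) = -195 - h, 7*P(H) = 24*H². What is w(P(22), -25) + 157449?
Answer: 1089162/7 ≈ 1.5559e+5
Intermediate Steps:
P(H) = 24*H²/7 (P(H) = (24*H²)/7 = 24*H²/7)
w(P(22), -25) + 157449 = (-195 - 24*22²/7) + 157449 = (-195 - 24*484/7) + 157449 = (-195 - 1*11616/7) + 157449 = (-195 - 11616/7) + 157449 = -12981/7 + 157449 = 1089162/7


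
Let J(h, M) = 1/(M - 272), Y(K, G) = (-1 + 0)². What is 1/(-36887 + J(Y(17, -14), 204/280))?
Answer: -18989/700447313 ≈ -2.7110e-5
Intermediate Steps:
Y(K, G) = 1 (Y(K, G) = (-1)² = 1)
J(h, M) = 1/(-272 + M)
1/(-36887 + J(Y(17, -14), 204/280)) = 1/(-36887 + 1/(-272 + 204/280)) = 1/(-36887 + 1/(-272 + 204*(1/280))) = 1/(-36887 + 1/(-272 + 51/70)) = 1/(-36887 + 1/(-18989/70)) = 1/(-36887 - 70/18989) = 1/(-700447313/18989) = -18989/700447313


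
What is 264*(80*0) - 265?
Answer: -265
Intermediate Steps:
264*(80*0) - 265 = 264*0 - 265 = 0 - 265 = -265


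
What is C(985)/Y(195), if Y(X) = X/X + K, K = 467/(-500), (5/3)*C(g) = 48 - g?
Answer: -93700/11 ≈ -8518.2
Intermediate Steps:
C(g) = 144/5 - 3*g/5 (C(g) = 3*(48 - g)/5 = 144/5 - 3*g/5)
K = -467/500 (K = 467*(-1/500) = -467/500 ≈ -0.93400)
Y(X) = 33/500 (Y(X) = X/X - 467/500 = 1 - 467/500 = 33/500)
C(985)/Y(195) = (144/5 - ⅗*985)/(33/500) = (144/5 - 591)*(500/33) = -2811/5*500/33 = -93700/11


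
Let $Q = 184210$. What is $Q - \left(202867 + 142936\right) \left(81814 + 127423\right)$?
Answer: $-72354598101$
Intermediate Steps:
$Q - \left(202867 + 142936\right) \left(81814 + 127423\right) = 184210 - \left(202867 + 142936\right) \left(81814 + 127423\right) = 184210 - 345803 \cdot 209237 = 184210 - 72354782311 = -72354598101$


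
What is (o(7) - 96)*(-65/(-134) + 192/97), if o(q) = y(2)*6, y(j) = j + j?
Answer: -1153188/6499 ≈ -177.44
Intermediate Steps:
y(j) = 2*j
o(q) = 24 (o(q) = (2*2)*6 = 4*6 = 24)
(o(7) - 96)*(-65/(-134) + 192/97) = (24 - 96)*(-65/(-134) + 192/97) = -72*(-65*(-1/134) + 192*(1/97)) = -72*(65/134 + 192/97) = -72*32033/12998 = -1153188/6499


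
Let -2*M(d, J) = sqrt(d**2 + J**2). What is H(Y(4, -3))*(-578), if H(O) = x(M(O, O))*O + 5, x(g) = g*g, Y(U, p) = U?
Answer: -21386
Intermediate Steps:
M(d, J) = -sqrt(J**2 + d**2)/2 (M(d, J) = -sqrt(d**2 + J**2)/2 = -sqrt(J**2 + d**2)/2)
x(g) = g**2
H(O) = 5 + O**3/2 (H(O) = (-sqrt(O**2 + O**2)/2)**2*O + 5 = (-sqrt(2)*sqrt(O**2)/2)**2*O + 5 = (O**2/2)*O + 5 = O**3/2 + 5 = 5 + O**3/2)
H(Y(4, -3))*(-578) = (5 + (1/2)*4**3)*(-578) = (5 + (1/2)*64)*(-578) = (5 + 32)*(-578) = 37*(-578) = -21386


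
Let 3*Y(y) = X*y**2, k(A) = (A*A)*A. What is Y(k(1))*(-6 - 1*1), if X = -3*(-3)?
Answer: -21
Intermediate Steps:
X = 9
k(A) = A**3 (k(A) = A**2*A = A**3)
Y(y) = 3*y**2 (Y(y) = (9*y**2)/3 = 3*y**2)
Y(k(1))*(-6 - 1*1) = (3*(1**3)**2)*(-6 - 1*1) = (3*1**2)*(-6 - 1) = (3*1)*(-7) = 3*(-7) = -21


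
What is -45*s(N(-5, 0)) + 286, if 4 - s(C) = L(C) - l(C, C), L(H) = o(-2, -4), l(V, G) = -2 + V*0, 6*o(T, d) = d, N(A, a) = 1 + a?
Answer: 166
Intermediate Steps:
o(T, d) = d/6
l(V, G) = -2 (l(V, G) = -2 + 0 = -2)
L(H) = -⅔ (L(H) = (⅙)*(-4) = -⅔)
s(C) = 8/3 (s(C) = 4 - (-⅔ - 1*(-2)) = 4 - (-⅔ + 2) = 4 - 1*4/3 = 4 - 4/3 = 8/3)
-45*s(N(-5, 0)) + 286 = -45*8/3 + 286 = -120 + 286 = 166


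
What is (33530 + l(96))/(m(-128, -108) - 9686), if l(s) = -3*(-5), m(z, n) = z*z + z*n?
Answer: 33545/20522 ≈ 1.6346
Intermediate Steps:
m(z, n) = z² + n*z
l(s) = 15
(33530 + l(96))/(m(-128, -108) - 9686) = (33530 + 15)/(-128*(-108 - 128) - 9686) = 33545/(-128*(-236) - 9686) = 33545/(30208 - 9686) = 33545/20522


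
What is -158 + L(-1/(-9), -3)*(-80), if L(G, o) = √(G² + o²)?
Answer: -158 - 80*√730/9 ≈ -398.16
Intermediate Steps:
-158 + L(-1/(-9), -3)*(-80) = -158 + √((-1/(-9))² + (-3)²)*(-80) = -158 + √((-1*(-⅑))² + 9)*(-80) = -158 + √((⅑)² + 9)*(-80) = -158 + √(1/81 + 9)*(-80) = -158 + √(730/81)*(-80) = -158 + (√730/9)*(-80) = -158 - 80*√730/9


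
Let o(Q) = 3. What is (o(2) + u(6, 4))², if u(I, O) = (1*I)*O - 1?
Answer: 676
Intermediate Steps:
u(I, O) = -1 + I*O (u(I, O) = I*O - 1 = -1 + I*O)
(o(2) + u(6, 4))² = (3 + (-1 + 6*4))² = (3 + (-1 + 24))² = (3 + 23)² = 26² = 676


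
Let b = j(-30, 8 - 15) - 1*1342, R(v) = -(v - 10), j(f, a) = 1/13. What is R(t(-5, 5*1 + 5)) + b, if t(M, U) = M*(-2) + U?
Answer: -17575/13 ≈ -1351.9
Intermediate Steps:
t(M, U) = U - 2*M (t(M, U) = -2*M + U = U - 2*M)
j(f, a) = 1/13
R(v) = 10 - v (R(v) = -(-10 + v) = 10 - v)
b = -17445/13 (b = 1/13 - 1*1342 = 1/13 - 1342 = -17445/13 ≈ -1341.9)
R(t(-5, 5*1 + 5)) + b = (10 - ((5*1 + 5) - 2*(-5))) - 17445/13 = (10 - ((5 + 5) + 10)) - 17445/13 = (10 - (10 + 10)) - 17445/13 = (10 - 1*20) - 17445/13 = (10 - 20) - 17445/13 = -10 - 17445/13 = -17575/13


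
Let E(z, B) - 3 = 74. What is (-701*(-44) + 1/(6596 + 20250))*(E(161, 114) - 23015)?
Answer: -9496768108725/13423 ≈ -7.0750e+8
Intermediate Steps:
E(z, B) = 77 (E(z, B) = 3 + 74 = 77)
(-701*(-44) + 1/(6596 + 20250))*(E(161, 114) - 23015) = (-701*(-44) + 1/(6596 + 20250))*(77 - 23015) = (30844 + 1/26846)*(-22938) = (828038025/26846)*(-22938) = -9496768108725/13423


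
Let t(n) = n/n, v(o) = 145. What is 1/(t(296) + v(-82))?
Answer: 1/146 ≈ 0.0068493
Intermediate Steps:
t(n) = 1
1/(t(296) + v(-82)) = 1/(1 + 145) = 1/146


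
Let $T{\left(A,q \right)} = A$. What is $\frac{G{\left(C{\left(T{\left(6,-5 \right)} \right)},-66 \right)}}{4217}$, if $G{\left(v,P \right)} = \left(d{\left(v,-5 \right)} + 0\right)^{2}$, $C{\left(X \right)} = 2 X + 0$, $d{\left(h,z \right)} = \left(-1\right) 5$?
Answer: $\frac{25}{4217} \approx 0.0059284$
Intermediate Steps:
$d{\left(h,z \right)} = -5$
$C{\left(X \right)} = 2 X$
$G{\left(v,P \right)} = 25$ ($G{\left(v,P \right)} = \left(-5 + 0\right)^{2} = \left(-5\right)^{2} = 25$)
$\frac{G{\left(C{\left(T{\left(6,-5 \right)} \right)},-66 \right)}}{4217} = \frac{25}{4217}$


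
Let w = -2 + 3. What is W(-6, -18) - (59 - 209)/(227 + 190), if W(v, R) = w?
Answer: 189/139 ≈ 1.3597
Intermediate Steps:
w = 1
W(v, R) = 1
W(-6, -18) - (59 - 209)/(227 + 190) = 1 - (59 - 209)/(227 + 190) = 1 - (-150)/417 = 1 - 1*(-50/139) = 1 + 50/139 = 189/139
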